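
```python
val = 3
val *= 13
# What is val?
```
Trace:
  val=3
  val=39

Final answer: 39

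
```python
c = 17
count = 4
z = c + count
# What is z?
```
Trace:
  c=17
  c=17, count=4
  c=17, count=4, z=21

Final answer: 21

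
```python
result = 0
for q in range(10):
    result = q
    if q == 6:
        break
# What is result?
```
Trace:
  result=0
  result=0, q=0
  result=1, q=1
  result=2, q=2
  result=3, q=3
  result=4, q=4
  result=5, q=5
  result=6, q=6

Final answer: 6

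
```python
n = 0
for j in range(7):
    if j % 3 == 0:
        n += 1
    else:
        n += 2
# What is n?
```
Trace:
  n=0
  n=1, j=0
  n=3, j=1
  n=5, j=2
  n=6, j=3
  n=8, j=4
  n=10, j=5
  n=11, j=6

Final answer: 11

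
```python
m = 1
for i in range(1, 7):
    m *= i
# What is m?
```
Trace:
  m=1
  m=1, i=1
  m=2, i=2
  m=6, i=3
  m=24, i=4
  m=120, i=5
  m=720, i=6

Final answer: 720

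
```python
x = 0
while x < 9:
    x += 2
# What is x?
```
Trace:
  x=0
  x=2
  x=4
  x=6
  x=8
  x=10

Final answer: 10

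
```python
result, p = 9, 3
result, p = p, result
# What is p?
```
Trace:
  result=9, p=3
  result=3, p=9

Final answer: 9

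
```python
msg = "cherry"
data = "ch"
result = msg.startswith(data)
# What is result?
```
Trace:
  msg='cherry'
  msg='cherry', data='ch'
  msg='cherry', data='ch', result=True

Final answer: True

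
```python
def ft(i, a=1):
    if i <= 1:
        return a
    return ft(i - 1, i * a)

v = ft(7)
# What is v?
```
Call trace:
ft(i=7, a=1)
  ft(i=6, a=7)
    ft(i=5, a=42)
      ft(i=4, a=210)
        ft(i=3, a=840)
          ft(i=2, a=2520)
            ft(i=1, a=5040)
            -> return 5040
          -> return 5040
        -> return 5040
      -> return 5040
    -> return 5040
  -> return 5040
-> return 5040

Final answer: 5040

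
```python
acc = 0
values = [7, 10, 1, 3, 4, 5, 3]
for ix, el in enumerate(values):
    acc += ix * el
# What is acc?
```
Trace:
  acc=0
  acc=0, ix=0, el=7
  acc=10, ix=1, el=10
  acc=12, ix=2, el=1
  acc=21, ix=3, el=3
  acc=37, ix=4, el=4
  acc=62, ix=5, el=5
  acc=80, ix=6, el=3

Final answer: 80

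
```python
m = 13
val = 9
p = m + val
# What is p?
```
Trace:
  m=13
  m=13, val=9
  m=13, val=9, p=22

Final answer: 22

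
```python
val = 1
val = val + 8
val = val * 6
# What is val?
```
Trace:
  val=1
  val=9
  val=54

Final answer: 54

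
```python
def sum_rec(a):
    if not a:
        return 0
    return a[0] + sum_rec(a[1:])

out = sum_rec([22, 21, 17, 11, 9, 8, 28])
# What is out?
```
Call trace:
sum_rec(a=[22, 21, 17, 11, 9, 8, 28])
  sum_rec(a=[21, 17, 11, 9, 8, 28])
    sum_rec(a=[17, 11, 9, 8, 28])
      sum_rec(a=[11, 9, 8, 28])
        sum_rec(a=[9, 8, 28])
          sum_rec(a=[8, 28])
            sum_rec(a=[28])
              sum_rec(a=[])
              -> return 0
            -> return 28
          -> return 36
        -> return 45
      -> return 56
    -> return 73
  -> return 94
-> return 116

Final answer: 116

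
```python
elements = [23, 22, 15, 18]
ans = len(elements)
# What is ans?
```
Trace:
  elements=[23, 22, 15, 18]
  elements=[23, 22, 15, 18], ans=4

Final answer: 4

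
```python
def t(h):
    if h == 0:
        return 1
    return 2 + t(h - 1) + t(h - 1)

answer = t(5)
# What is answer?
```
Call trace (a repeated sub-call is expanded the first time; later identical calls just restate its return value):
t(h=5)
  t(h=4)
    t(h=3)
      t(h=2)
        t(h=1)
          t(h=0)
          -> return 1
          t(h=0)
          -> return 1
        -> return 4
        t(h=1) -> return 4  (same call as traced above)
      -> return 10
      t(h=2) -> return 10  (same call as traced above)
    -> return 22
    t(h=3) -> return 22  (same call as traced above)
  -> return 46
  t(h=4) -> return 46  (same call as traced above)
-> return 94

Final answer: 94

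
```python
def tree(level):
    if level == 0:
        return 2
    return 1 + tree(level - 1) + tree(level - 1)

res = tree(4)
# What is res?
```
Call trace (a repeated sub-call is expanded the first time; later identical calls just restate its return value):
tree(level=4)
  tree(level=3)
    tree(level=2)
      tree(level=1)
        tree(level=0)
        -> return 2
        tree(level=0)
        -> return 2
      -> return 5
      tree(level=1) -> return 5  (same call as traced above)
    -> return 11
    tree(level=2) -> return 11  (same call as traced above)
  -> return 23
  tree(level=3) -> return 23  (same call as traced above)
-> return 47

Final answer: 47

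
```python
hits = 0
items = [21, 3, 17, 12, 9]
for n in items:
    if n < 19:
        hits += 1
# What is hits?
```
Trace:
  hits=0
  hits=0, n=21
  hits=1, n=3
  hits=2, n=17
  hits=3, n=12
  hits=4, n=9

Final answer: 4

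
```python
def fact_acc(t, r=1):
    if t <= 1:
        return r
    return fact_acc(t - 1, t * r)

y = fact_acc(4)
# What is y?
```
Call trace:
fact_acc(t=4, r=1)
  fact_acc(t=3, r=4)
    fact_acc(t=2, r=12)
      fact_acc(t=1, r=24)
      -> return 24
    -> return 24
  -> return 24
-> return 24

Final answer: 24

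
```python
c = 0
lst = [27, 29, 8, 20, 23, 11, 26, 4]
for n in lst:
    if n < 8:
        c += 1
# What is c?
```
Trace:
  c=0
  c=0, n=27
  c=0, n=29
  c=0, n=8
  c=0, n=20
  c=0, n=23
  c=0, n=11
  c=0, n=26
  c=1, n=4

Final answer: 1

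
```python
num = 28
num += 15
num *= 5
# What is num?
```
Trace:
  num=28
  num=43
  num=215

Final answer: 215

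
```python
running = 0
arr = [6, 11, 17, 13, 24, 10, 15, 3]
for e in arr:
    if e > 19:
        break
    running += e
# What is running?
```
Trace:
  running=0
  running=6, e=6
  running=17, e=11
  running=34, e=17
  running=47, e=13
  running=47, e=24

Final answer: 47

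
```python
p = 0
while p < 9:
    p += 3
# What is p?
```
Trace:
  p=0
  p=3
  p=6
  p=9

Final answer: 9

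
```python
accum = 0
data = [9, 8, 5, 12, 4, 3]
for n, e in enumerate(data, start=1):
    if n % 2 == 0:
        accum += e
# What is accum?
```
Trace:
  accum=0
  accum=0, n=1, e=9
  accum=8, n=2, e=8
  accum=8, n=3, e=5
  accum=20, n=4, e=12
  accum=20, n=5, e=4
  accum=23, n=6, e=3

Final answer: 23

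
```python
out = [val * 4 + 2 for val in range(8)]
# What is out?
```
Trace:
  val=0
  val=1
  val=2
  val=3
  val=4
  val=5
  val=6
  val=7
  out=[2, 6, 10, 14, 18, 22, 26, 30]

Final answer: [2, 6, 10, 14, 18, 22, 26, 30]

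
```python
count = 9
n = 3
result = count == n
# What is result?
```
Trace:
  count=9
  count=9, n=3
  count=9, n=3, result=False

Final answer: False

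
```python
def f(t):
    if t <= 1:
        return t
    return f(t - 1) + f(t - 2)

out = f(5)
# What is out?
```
Call trace (a repeated sub-call is expanded the first time; later identical calls just restate its return value):
f(t=5)
  f(t=4)
    f(t=3)
      f(t=2)
        f(t=1)
        -> return 1
        f(t=0)
        -> return 0
      -> return 1
      f(t=1)
      -> return 1
    -> return 2
    f(t=2) -> return 1  (same call as traced above)
  -> return 3
  f(t=3) -> return 2  (same call as traced above)
-> return 5

Final answer: 5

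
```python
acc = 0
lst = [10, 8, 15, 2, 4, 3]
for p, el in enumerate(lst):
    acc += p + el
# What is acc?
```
Trace:
  acc=0
  acc=10, p=0, el=10
  acc=19, p=1, el=8
  acc=36, p=2, el=15
  acc=41, p=3, el=2
  acc=49, p=4, el=4
  acc=57, p=5, el=3

Final answer: 57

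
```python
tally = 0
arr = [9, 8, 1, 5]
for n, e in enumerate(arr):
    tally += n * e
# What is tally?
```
Trace:
  tally=0
  tally=0, n=0, e=9
  tally=8, n=1, e=8
  tally=10, n=2, e=1
  tally=25, n=3, e=5

Final answer: 25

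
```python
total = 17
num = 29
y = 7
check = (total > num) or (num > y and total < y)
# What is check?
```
Trace:
  total=17
  total=17, num=29
  total=17, num=29, y=7
  total=17, num=29, y=7, check=False

Final answer: False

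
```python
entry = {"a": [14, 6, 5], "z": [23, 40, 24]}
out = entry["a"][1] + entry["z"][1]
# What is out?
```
Trace:
  entry={'a': [14, 6, 5], 'z': [23, 40, 24]}
  entry={'a': [14, 6, 5], 'z': [23, 40, 24]}, out=46

Final answer: 46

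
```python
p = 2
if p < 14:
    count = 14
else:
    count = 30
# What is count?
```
Trace:
  p=2
  p=2, count=14

Final answer: 14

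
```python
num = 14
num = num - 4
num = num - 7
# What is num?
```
Trace:
  num=14
  num=10
  num=3

Final answer: 3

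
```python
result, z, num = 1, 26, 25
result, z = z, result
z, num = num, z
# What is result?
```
Trace:
  result=1, z=26, num=25
  result=26, z=1, num=25
  result=26, z=25, num=1

Final answer: 26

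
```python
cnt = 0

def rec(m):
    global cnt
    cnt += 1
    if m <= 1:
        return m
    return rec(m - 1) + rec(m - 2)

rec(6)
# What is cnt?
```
Call trace (a repeated sub-call is expanded the first time; later identical calls just restate its return value):
rec(m=6)
  rec(m=5)
    rec(m=4)
      rec(m=3)
        rec(m=2)
          rec(m=1)
          -> return 1
          rec(m=0)
          -> return 0
        -> return 1
        rec(m=1)
        -> return 1
      -> return 2
      rec(m=2) -> return 1  (same call as traced above)
    -> return 3
    rec(m=3) -> return 2  (same call as traced above)
  -> return 5
  rec(m=4) -> return 3  (same call as traced above)
-> return 8

cnt is incremented once per call, so count the calls in each subtree. Let C(m) = number of calls made by rec(m).
C(0) = C(1) = 1 (base case, no recursion); C(m) = 1 + C(m - 1) + C(m - 2) otherwise.
C(2) = 1 + C(1) + C(0) = 1 + 1 + 1 = 3
C(3) = 1 + C(2) + C(1) = 1 + 3 + 1 = 5
C(4) = 1 + C(3) + C(2) = 1 + 5 + 3 = 9
C(5) = 1 + C(4) + C(3) = 1 + 9 + 5 = 15
C(6) = 1 + C(5) + C(4) = 1 + 15 + 9 = 25
cnt = C(6) = 25

Final answer: 25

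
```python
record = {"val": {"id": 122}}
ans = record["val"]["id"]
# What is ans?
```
Trace:
  record={'val': {'id': 122}}
  record={'val': {'id': 122}}, ans=122

Final answer: 122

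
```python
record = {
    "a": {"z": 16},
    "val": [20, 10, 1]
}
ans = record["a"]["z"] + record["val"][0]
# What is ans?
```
Trace:
  record={'a': {'z': 16}, 'val': [20, 10, 1]}
  record={'a': {'z': 16}, 'val': [20, 10, 1]}, ans=36

Final answer: 36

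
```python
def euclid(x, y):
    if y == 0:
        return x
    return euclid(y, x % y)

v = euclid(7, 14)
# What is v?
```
Call trace:
euclid(x=7, y=14)
  euclid(x=14, y=7)
    euclid(x=7, y=0)
    -> return 7
  -> return 7
-> return 7

Final answer: 7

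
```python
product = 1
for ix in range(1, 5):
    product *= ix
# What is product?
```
Trace:
  product=1
  product=1, ix=1
  product=2, ix=2
  product=6, ix=3
  product=24, ix=4

Final answer: 24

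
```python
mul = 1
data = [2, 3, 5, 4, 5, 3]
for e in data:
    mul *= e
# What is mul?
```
Trace:
  mul=1
  mul=2, e=2
  mul=6, e=3
  mul=30, e=5
  mul=120, e=4
  mul=600, e=5
  mul=1800, e=3

Final answer: 1800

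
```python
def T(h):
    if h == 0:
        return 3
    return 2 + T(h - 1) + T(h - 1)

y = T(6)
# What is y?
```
Call trace (a repeated sub-call is expanded the first time; later identical calls just restate its return value):
T(h=6)
  T(h=5)
    T(h=4)
      T(h=3)
        T(h=2)
          T(h=1)
            T(h=0)
            -> return 3
            T(h=0)
            -> return 3
          -> return 8
          T(h=1) -> return 8  (same call as traced above)
        -> return 18
        T(h=2) -> return 18  (same call as traced above)
      -> return 38
      T(h=3) -> return 38  (same call as traced above)
    -> return 78
    T(h=4) -> return 78  (same call as traced above)
  -> return 158
  T(h=5) -> return 158  (same call as traced above)
-> return 318

Final answer: 318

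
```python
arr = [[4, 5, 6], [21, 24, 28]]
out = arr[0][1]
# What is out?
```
Trace:
  arr=[[4, 5, 6], [21, 24, 28]]
  arr=[[4, 5, 6], [21, 24, 28]], out=5

Final answer: 5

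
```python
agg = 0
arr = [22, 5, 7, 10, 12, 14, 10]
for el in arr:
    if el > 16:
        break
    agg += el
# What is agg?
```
Trace:
  agg=0
  agg=0, el=22

Final answer: 0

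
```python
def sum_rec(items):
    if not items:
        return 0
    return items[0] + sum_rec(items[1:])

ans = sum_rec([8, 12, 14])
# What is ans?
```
Call trace:
sum_rec(items=[8, 12, 14])
  sum_rec(items=[12, 14])
    sum_rec(items=[14])
      sum_rec(items=[])
      -> return 0
    -> return 14
  -> return 26
-> return 34

Final answer: 34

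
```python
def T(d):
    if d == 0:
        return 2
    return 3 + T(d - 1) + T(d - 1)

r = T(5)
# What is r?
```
Call trace (a repeated sub-call is expanded the first time; later identical calls just restate its return value):
T(d=5)
  T(d=4)
    T(d=3)
      T(d=2)
        T(d=1)
          T(d=0)
          -> return 2
          T(d=0)
          -> return 2
        -> return 7
        T(d=1) -> return 7  (same call as traced above)
      -> return 17
      T(d=2) -> return 17  (same call as traced above)
    -> return 37
    T(d=3) -> return 37  (same call as traced above)
  -> return 77
  T(d=4) -> return 77  (same call as traced above)
-> return 157

Final answer: 157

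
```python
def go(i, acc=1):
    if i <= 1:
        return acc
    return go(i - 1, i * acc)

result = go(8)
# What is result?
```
Call trace:
go(i=8, acc=1)
  go(i=7, acc=8)
    go(i=6, acc=56)
      go(i=5, acc=336)
        go(i=4, acc=1680)
          go(i=3, acc=6720)
            go(i=2, acc=20160)
              go(i=1, acc=40320)
              -> return 40320
            -> return 40320
          -> return 40320
        -> return 40320
      -> return 40320
    -> return 40320
  -> return 40320
-> return 40320

Final answer: 40320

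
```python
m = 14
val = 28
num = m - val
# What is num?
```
Trace:
  m=14
  m=14, val=28
  m=14, val=28, num=-14

Final answer: -14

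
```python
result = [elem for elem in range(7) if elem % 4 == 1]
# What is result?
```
Trace:
  elem=0
  elem=1
  elem=2
  elem=3
  elem=4
  elem=5
  elem=6
  result=[1, 5]

Final answer: [1, 5]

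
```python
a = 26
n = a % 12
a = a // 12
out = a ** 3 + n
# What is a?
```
Trace:
  a=26
  a=26, n=2
  a=2, n=2
  a=2, n=2, out=10

Final answer: 2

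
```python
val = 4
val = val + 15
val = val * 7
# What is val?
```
Trace:
  val=4
  val=19
  val=133

Final answer: 133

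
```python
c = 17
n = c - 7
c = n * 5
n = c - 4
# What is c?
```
Trace:
  c=17
  c=17, n=10
  c=50, n=10
  c=50, n=46

Final answer: 50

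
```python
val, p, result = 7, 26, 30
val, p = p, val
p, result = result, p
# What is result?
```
Trace:
  val=7, p=26, result=30
  val=26, p=7, result=30
  val=26, p=30, result=7

Final answer: 7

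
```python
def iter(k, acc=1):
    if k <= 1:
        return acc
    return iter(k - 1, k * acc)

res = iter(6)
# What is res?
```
Call trace:
iter(k=6, acc=1)
  iter(k=5, acc=6)
    iter(k=4, acc=30)
      iter(k=3, acc=120)
        iter(k=2, acc=360)
          iter(k=1, acc=720)
          -> return 720
        -> return 720
      -> return 720
    -> return 720
  -> return 720
-> return 720

Final answer: 720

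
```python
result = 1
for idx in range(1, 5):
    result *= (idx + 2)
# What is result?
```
Trace:
  result=1
  result=3, idx=1
  result=12, idx=2
  result=60, idx=3
  result=360, idx=4

Final answer: 360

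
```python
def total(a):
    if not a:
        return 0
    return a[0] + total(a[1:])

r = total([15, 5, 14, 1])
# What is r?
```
Call trace:
total(a=[15, 5, 14, 1])
  total(a=[5, 14, 1])
    total(a=[14, 1])
      total(a=[1])
        total(a=[])
        -> return 0
      -> return 1
    -> return 15
  -> return 20
-> return 35

Final answer: 35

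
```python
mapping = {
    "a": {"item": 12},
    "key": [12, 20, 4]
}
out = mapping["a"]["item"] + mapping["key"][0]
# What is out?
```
Trace:
  mapping={'a': {'item': 12}, 'key': [12, 20, 4]}
  mapping={'a': {'item': 12}, 'key': [12, 20, 4]}, out=24

Final answer: 24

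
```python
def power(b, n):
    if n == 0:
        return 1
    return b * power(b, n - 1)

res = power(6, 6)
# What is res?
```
Call trace:
power(b=6, n=6)
  power(b=6, n=5)
    power(b=6, n=4)
      power(b=6, n=3)
        power(b=6, n=2)
          power(b=6, n=1)
            power(b=6, n=0)
            -> return 1
          -> return 6
        -> return 36
      -> return 216
    -> return 1296
  -> return 7776
-> return 46656

Final answer: 46656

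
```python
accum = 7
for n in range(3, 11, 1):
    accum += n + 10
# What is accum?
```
Trace:
  accum=7
  accum=20, n=3
  accum=34, n=4
  accum=49, n=5
  accum=65, n=6
  accum=82, n=7
  accum=100, n=8
  accum=119, n=9
  accum=139, n=10

Final answer: 139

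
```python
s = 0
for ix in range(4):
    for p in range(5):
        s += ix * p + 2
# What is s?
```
Trace:
  s=0
  s=2, ix=0, p=0
  s=4, ix=0, p=1
  s=6, ix=0, p=2
  s=8, ix=0, p=3
  s=10, ix=0, p=4
  s=12, ix=1, p=0
  s=15, ix=1, p=1
  s=19, ix=1, p=2
  s=24, ix=1, p=3
  s=30, ix=1, p=4
  s=32, ix=2, p=0
  s=36, ix=2, p=1
  s=42, ix=2, p=2
  s=50, ix=2, p=3
  s=60, ix=2, p=4
  s=62, ix=3, p=0
  s=67, ix=3, p=1
  s=75, ix=3, p=2
  s=86, ix=3, p=3
  s=100, ix=3, p=4

Final answer: 100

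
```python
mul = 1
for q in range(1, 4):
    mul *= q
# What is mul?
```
Trace:
  mul=1
  mul=1, q=1
  mul=2, q=2
  mul=6, q=3

Final answer: 6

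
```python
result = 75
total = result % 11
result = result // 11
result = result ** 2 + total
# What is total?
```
Trace:
  result=75
  result=75, total=9
  result=6, total=9
  result=45, total=9

Final answer: 9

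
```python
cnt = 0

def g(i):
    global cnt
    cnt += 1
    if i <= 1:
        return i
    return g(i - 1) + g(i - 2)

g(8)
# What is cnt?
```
Call trace (a repeated sub-call is expanded the first time; later identical calls just restate its return value):
g(i=8)
  g(i=7)
    g(i=6)
      g(i=5)
        g(i=4)
          g(i=3)
            g(i=2)
              g(i=1)
              -> return 1
              g(i=0)
              -> return 0
            -> return 1
            g(i=1)
            -> return 1
          -> return 2
          g(i=2) -> return 1  (same call as traced above)
        -> return 3
        g(i=3) -> return 2  (same call as traced above)
      -> return 5
      g(i=4) -> return 3  (same call as traced above)
    -> return 8
    g(i=5) -> return 5  (same call as traced above)
  -> return 13
  g(i=6) -> return 8  (same call as traced above)
-> return 21

cnt is incremented once per call, so count the calls in each subtree. Let C(i) = number of calls made by g(i).
C(0) = C(1) = 1 (base case, no recursion); C(i) = 1 + C(i - 1) + C(i - 2) otherwise.
C(2) = 1 + C(1) + C(0) = 1 + 1 + 1 = 3
C(3) = 1 + C(2) + C(1) = 1 + 3 + 1 = 5
C(4) = 1 + C(3) + C(2) = 1 + 5 + 3 = 9
C(5) = 1 + C(4) + C(3) = 1 + 9 + 5 = 15
C(6) = 1 + C(5) + C(4) = 1 + 15 + 9 = 25
C(7) = 1 + C(6) + C(5) = 1 + 25 + 15 = 41
C(8) = 1 + C(7) + C(6) = 1 + 41 + 25 = 67
cnt = C(8) = 67

Final answer: 67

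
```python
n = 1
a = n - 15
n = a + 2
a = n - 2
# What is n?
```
Trace:
  n=1
  n=1, a=-14
  n=-12, a=-14
  n=-12, a=-14

Final answer: -12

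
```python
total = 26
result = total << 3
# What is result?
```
Trace:
  total=26
  total=26, result=208

Final answer: 208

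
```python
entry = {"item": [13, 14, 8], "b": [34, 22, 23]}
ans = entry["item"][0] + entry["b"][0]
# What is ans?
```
Trace:
  entry={'item': [13, 14, 8], 'b': [34, 22, 23]}
  entry={'item': [13, 14, 8], 'b': [34, 22, 23]}, ans=47

Final answer: 47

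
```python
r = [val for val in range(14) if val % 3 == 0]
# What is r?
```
Trace:
  val=0
  val=1
  val=2
  val=3
  val=4
  val=5
  val=6
  val=7
  val=8
  val=9
  val=10
  val=11
  val=12
  val=13
  r=[0, 3, 6, 9, 12]

Final answer: [0, 3, 6, 9, 12]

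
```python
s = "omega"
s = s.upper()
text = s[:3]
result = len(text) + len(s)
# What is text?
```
Trace:
  s='omega'
  s='OMEGA'
  s='OMEGA', text='OME'
  s='OMEGA', text='OME', result=8

Final answer: 'OME'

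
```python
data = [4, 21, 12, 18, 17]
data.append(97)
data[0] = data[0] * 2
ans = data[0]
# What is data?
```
Trace:
  data=[4, 21, 12, 18, 17]
  data=[4, 21, 12, 18, 17, 97]
  data=[8, 21, 12, 18, 17, 97]
  data=[8, 21, 12, 18, 17, 97], ans=8

Final answer: [8, 21, 12, 18, 17, 97]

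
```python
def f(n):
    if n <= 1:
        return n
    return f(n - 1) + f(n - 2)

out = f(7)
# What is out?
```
Call trace (a repeated sub-call is expanded the first time; later identical calls just restate its return value):
f(n=7)
  f(n=6)
    f(n=5)
      f(n=4)
        f(n=3)
          f(n=2)
            f(n=1)
            -> return 1
            f(n=0)
            -> return 0
          -> return 1
          f(n=1)
          -> return 1
        -> return 2
        f(n=2) -> return 1  (same call as traced above)
      -> return 3
      f(n=3) -> return 2  (same call as traced above)
    -> return 5
    f(n=4) -> return 3  (same call as traced above)
  -> return 8
  f(n=5) -> return 5  (same call as traced above)
-> return 13

Final answer: 13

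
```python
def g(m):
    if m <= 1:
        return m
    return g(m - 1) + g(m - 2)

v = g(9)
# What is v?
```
Call trace (a repeated sub-call is expanded the first time; later identical calls just restate its return value):
g(m=9)
  g(m=8)
    g(m=7)
      g(m=6)
        g(m=5)
          g(m=4)
            g(m=3)
              g(m=2)
                g(m=1)
                -> return 1
                g(m=0)
                -> return 0
              -> return 1
              g(m=1)
              -> return 1
            -> return 2
            g(m=2) -> return 1  (same call as traced above)
          -> return 3
          g(m=3) -> return 2  (same call as traced above)
        -> return 5
        g(m=4) -> return 3  (same call as traced above)
      -> return 8
      g(m=5) -> return 5  (same call as traced above)
    -> return 13
    g(m=6) -> return 8  (same call as traced above)
  -> return 21
  g(m=7) -> return 13  (same call as traced above)
-> return 34

Final answer: 34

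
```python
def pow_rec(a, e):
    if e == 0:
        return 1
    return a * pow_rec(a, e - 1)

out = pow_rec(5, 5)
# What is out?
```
Call trace:
pow_rec(a=5, e=5)
  pow_rec(a=5, e=4)
    pow_rec(a=5, e=3)
      pow_rec(a=5, e=2)
        pow_rec(a=5, e=1)
          pow_rec(a=5, e=0)
          -> return 1
        -> return 5
      -> return 25
    -> return 125
  -> return 625
-> return 3125

Final answer: 3125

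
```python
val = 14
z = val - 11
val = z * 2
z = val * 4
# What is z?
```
Trace:
  val=14
  val=14, z=3
  val=6, z=3
  val=6, z=24

Final answer: 24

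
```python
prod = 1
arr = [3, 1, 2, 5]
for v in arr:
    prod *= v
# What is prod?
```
Trace:
  prod=1
  prod=3, v=3
  prod=3, v=1
  prod=6, v=2
  prod=30, v=5

Final answer: 30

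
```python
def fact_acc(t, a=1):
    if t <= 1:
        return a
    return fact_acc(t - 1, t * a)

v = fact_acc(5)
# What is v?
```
Call trace:
fact_acc(t=5, a=1)
  fact_acc(t=4, a=5)
    fact_acc(t=3, a=20)
      fact_acc(t=2, a=60)
        fact_acc(t=1, a=120)
        -> return 120
      -> return 120
    -> return 120
  -> return 120
-> return 120

Final answer: 120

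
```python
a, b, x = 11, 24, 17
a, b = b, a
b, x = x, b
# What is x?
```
Trace:
  a=11, b=24, x=17
  a=24, b=11, x=17
  a=24, b=17, x=11

Final answer: 11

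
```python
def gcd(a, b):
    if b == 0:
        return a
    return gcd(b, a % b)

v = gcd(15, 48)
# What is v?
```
Call trace:
gcd(a=15, b=48)
  gcd(a=48, b=15)
    gcd(a=15, b=3)
      gcd(a=3, b=0)
      -> return 3
    -> return 3
  -> return 3
-> return 3

Final answer: 3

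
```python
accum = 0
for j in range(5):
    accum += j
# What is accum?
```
Trace:
  accum=0
  accum=0, j=0
  accum=1, j=1
  accum=3, j=2
  accum=6, j=3
  accum=10, j=4

Final answer: 10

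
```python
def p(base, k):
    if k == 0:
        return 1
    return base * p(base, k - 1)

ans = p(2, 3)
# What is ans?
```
Call trace:
p(base=2, k=3)
  p(base=2, k=2)
    p(base=2, k=1)
      p(base=2, k=0)
      -> return 1
    -> return 2
  -> return 4
-> return 8

Final answer: 8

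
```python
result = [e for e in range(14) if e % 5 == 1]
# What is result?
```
Trace:
  e=0
  e=1
  e=2
  e=3
  e=4
  e=5
  e=6
  e=7
  e=8
  e=9
  e=10
  e=11
  e=12
  e=13
  result=[1, 6, 11]

Final answer: [1, 6, 11]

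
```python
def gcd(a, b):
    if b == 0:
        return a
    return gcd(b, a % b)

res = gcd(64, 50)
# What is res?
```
Call trace:
gcd(a=64, b=50)
  gcd(a=50, b=14)
    gcd(a=14, b=8)
      gcd(a=8, b=6)
        gcd(a=6, b=2)
          gcd(a=2, b=0)
          -> return 2
        -> return 2
      -> return 2
    -> return 2
  -> return 2
-> return 2

Final answer: 2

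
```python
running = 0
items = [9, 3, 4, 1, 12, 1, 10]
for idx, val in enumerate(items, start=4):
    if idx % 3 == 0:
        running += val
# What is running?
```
Trace:
  running=0
  running=0, idx=4, val=9
  running=0, idx=5, val=3
  running=4, idx=6, val=4
  running=4, idx=7, val=1
  running=4, idx=8, val=12
  running=5, idx=9, val=1
  running=5, idx=10, val=10

Final answer: 5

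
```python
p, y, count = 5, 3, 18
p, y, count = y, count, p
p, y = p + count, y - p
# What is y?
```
Trace:
  p=5, y=3, count=18
  p=3, y=18, count=5
  p=8, y=15, count=5

Final answer: 15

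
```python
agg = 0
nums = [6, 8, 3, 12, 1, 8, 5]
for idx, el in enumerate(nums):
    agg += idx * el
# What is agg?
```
Trace:
  agg=0
  agg=0, idx=0, el=6
  agg=8, idx=1, el=8
  agg=14, idx=2, el=3
  agg=50, idx=3, el=12
  agg=54, idx=4, el=1
  agg=94, idx=5, el=8
  agg=124, idx=6, el=5

Final answer: 124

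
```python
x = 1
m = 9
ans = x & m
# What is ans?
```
Trace:
  x=1
  x=1, m=9
  x=1, m=9, ans=1

Final answer: 1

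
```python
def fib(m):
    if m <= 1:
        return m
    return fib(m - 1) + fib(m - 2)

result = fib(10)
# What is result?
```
Call trace (a repeated sub-call is expanded the first time; later identical calls just restate its return value):
fib(m=10)
  fib(m=9)
    fib(m=8)
      fib(m=7)
        fib(m=6)
          fib(m=5)
            fib(m=4)
              fib(m=3)
                fib(m=2)
                  fib(m=1)
                  -> return 1
                  fib(m=0)
                  -> return 0
                -> return 1
                fib(m=1)
                -> return 1
              -> return 2
              fib(m=2) -> return 1  (same call as traced above)
            -> return 3
            fib(m=3) -> return 2  (same call as traced above)
          -> return 5
          fib(m=4) -> return 3  (same call as traced above)
        -> return 8
        fib(m=5) -> return 5  (same call as traced above)
      -> return 13
      fib(m=6) -> return 8  (same call as traced above)
    -> return 21
    fib(m=7) -> return 13  (same call as traced above)
  -> return 34
  fib(m=8) -> return 21  (same call as traced above)
-> return 55

Final answer: 55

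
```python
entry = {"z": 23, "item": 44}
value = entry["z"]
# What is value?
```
Trace:
  entry={'z': 23, 'item': 44}
  entry={'z': 23, 'item': 44}, value=23

Final answer: 23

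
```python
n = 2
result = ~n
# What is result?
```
Trace:
  n=2
  n=2, result=-3

Final answer: -3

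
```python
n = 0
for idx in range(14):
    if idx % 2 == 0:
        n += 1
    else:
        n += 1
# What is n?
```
Trace:
  n=0
  n=1, idx=0
  n=2, idx=1
  n=3, idx=2
  n=4, idx=3
  n=5, idx=4
  n=6, idx=5
  n=7, idx=6
  n=8, idx=7
  n=9, idx=8
  n=10, idx=9
  n=11, idx=10
  n=12, idx=11
  n=13, idx=12
  n=14, idx=13

Final answer: 14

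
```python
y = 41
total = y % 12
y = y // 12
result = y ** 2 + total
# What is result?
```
Trace:
  y=41
  y=41, total=5
  y=3, total=5
  y=3, total=5, result=14

Final answer: 14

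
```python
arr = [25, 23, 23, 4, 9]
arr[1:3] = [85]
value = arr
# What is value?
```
Trace:
  arr=[25, 23, 23, 4, 9]
  arr=[25, 85, 4, 9]
  arr=[25, 85, 4, 9], value=[25, 85, 4, 9]

Final answer: [25, 85, 4, 9]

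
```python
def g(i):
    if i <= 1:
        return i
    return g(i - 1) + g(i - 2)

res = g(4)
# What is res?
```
Call trace (a repeated sub-call is expanded the first time; later identical calls just restate its return value):
g(i=4)
  g(i=3)
    g(i=2)
      g(i=1)
      -> return 1
      g(i=0)
      -> return 0
    -> return 1
    g(i=1)
    -> return 1
  -> return 2
  g(i=2) -> return 1  (same call as traced above)
-> return 3

Final answer: 3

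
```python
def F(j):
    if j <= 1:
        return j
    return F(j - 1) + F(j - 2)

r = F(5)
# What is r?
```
Call trace (a repeated sub-call is expanded the first time; later identical calls just restate its return value):
F(j=5)
  F(j=4)
    F(j=3)
      F(j=2)
        F(j=1)
        -> return 1
        F(j=0)
        -> return 0
      -> return 1
      F(j=1)
      -> return 1
    -> return 2
    F(j=2) -> return 1  (same call as traced above)
  -> return 3
  F(j=3) -> return 2  (same call as traced above)
-> return 5

Final answer: 5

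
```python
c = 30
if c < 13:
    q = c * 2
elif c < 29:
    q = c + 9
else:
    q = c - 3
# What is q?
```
Trace:
  c=30
  c=30, q=27

Final answer: 27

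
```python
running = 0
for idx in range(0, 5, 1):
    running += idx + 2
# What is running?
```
Trace:
  running=0
  running=2, idx=0
  running=5, idx=1
  running=9, idx=2
  running=14, idx=3
  running=20, idx=4

Final answer: 20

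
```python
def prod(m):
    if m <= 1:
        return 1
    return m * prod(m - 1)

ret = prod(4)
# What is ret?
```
Call trace:
prod(m=4)
  prod(m=3)
    prod(m=2)
      prod(m=1)
      -> return 1
    -> return 2
  -> return 6
-> return 24

Final answer: 24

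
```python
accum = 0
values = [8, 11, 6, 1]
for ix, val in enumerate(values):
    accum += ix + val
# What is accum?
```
Trace:
  accum=0
  accum=8, ix=0, val=8
  accum=20, ix=1, val=11
  accum=28, ix=2, val=6
  accum=32, ix=3, val=1

Final answer: 32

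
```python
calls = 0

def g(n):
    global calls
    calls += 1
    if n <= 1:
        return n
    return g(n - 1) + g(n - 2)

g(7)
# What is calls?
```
Call trace (a repeated sub-call is expanded the first time; later identical calls just restate its return value):
g(n=7)
  g(n=6)
    g(n=5)
      g(n=4)
        g(n=3)
          g(n=2)
            g(n=1)
            -> return 1
            g(n=0)
            -> return 0
          -> return 1
          g(n=1)
          -> return 1
        -> return 2
        g(n=2) -> return 1  (same call as traced above)
      -> return 3
      g(n=3) -> return 2  (same call as traced above)
    -> return 5
    g(n=4) -> return 3  (same call as traced above)
  -> return 8
  g(n=5) -> return 5  (same call as traced above)
-> return 13

calls is incremented once per call, so count the calls in each subtree. Let C(n) = number of calls made by g(n).
C(0) = C(1) = 1 (base case, no recursion); C(n) = 1 + C(n - 1) + C(n - 2) otherwise.
C(2) = 1 + C(1) + C(0) = 1 + 1 + 1 = 3
C(3) = 1 + C(2) + C(1) = 1 + 3 + 1 = 5
C(4) = 1 + C(3) + C(2) = 1 + 5 + 3 = 9
C(5) = 1 + C(4) + C(3) = 1 + 9 + 5 = 15
C(6) = 1 + C(5) + C(4) = 1 + 15 + 9 = 25
C(7) = 1 + C(6) + C(5) = 1 + 25 + 15 = 41
calls = C(7) = 41

Final answer: 41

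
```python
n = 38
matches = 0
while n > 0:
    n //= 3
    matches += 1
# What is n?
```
Trace:
  n=38
  n=38, matches=0
  n=12, matches=1
  n=4, matches=2
  n=1, matches=3
  n=0, matches=4

Final answer: 0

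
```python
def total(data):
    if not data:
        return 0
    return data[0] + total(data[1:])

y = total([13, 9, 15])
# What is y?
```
Call trace:
total(data=[13, 9, 15])
  total(data=[9, 15])
    total(data=[15])
      total(data=[])
      -> return 0
    -> return 15
  -> return 24
-> return 37

Final answer: 37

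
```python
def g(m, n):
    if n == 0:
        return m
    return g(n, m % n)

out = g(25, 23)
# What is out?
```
Call trace:
g(m=25, n=23)
  g(m=23, n=2)
    g(m=2, n=1)
      g(m=1, n=0)
      -> return 1
    -> return 1
  -> return 1
-> return 1

Final answer: 1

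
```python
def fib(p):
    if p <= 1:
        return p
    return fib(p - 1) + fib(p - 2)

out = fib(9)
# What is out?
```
Call trace (a repeated sub-call is expanded the first time; later identical calls just restate its return value):
fib(p=9)
  fib(p=8)
    fib(p=7)
      fib(p=6)
        fib(p=5)
          fib(p=4)
            fib(p=3)
              fib(p=2)
                fib(p=1)
                -> return 1
                fib(p=0)
                -> return 0
              -> return 1
              fib(p=1)
              -> return 1
            -> return 2
            fib(p=2) -> return 1  (same call as traced above)
          -> return 3
          fib(p=3) -> return 2  (same call as traced above)
        -> return 5
        fib(p=4) -> return 3  (same call as traced above)
      -> return 8
      fib(p=5) -> return 5  (same call as traced above)
    -> return 13
    fib(p=6) -> return 8  (same call as traced above)
  -> return 21
  fib(p=7) -> return 13  (same call as traced above)
-> return 34

Final answer: 34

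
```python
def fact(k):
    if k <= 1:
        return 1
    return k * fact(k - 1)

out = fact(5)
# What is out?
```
Call trace:
fact(k=5)
  fact(k=4)
    fact(k=3)
      fact(k=2)
        fact(k=1)
        -> return 1
      -> return 2
    -> return 6
  -> return 24
-> return 120

Final answer: 120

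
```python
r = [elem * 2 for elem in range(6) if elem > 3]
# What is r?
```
Trace:
  elem=0
  elem=1
  elem=2
  elem=3
  elem=4
  elem=5
  r=[8, 10]

Final answer: [8, 10]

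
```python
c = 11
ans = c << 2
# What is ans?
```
Trace:
  c=11
  c=11, ans=44

Final answer: 44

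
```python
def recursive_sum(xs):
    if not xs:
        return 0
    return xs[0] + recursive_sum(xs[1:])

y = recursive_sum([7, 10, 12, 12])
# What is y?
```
Call trace:
recursive_sum(xs=[7, 10, 12, 12])
  recursive_sum(xs=[10, 12, 12])
    recursive_sum(xs=[12, 12])
      recursive_sum(xs=[12])
        recursive_sum(xs=[])
        -> return 0
      -> return 12
    -> return 24
  -> return 34
-> return 41

Final answer: 41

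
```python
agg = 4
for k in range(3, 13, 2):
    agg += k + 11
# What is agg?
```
Trace:
  agg=4
  agg=18, k=3
  agg=34, k=5
  agg=52, k=7
  agg=72, k=9
  agg=94, k=11

Final answer: 94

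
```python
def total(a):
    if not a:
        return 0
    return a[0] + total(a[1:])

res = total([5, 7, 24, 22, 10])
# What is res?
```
Call trace:
total(a=[5, 7, 24, 22, 10])
  total(a=[7, 24, 22, 10])
    total(a=[24, 22, 10])
      total(a=[22, 10])
        total(a=[10])
          total(a=[])
          -> return 0
        -> return 10
      -> return 32
    -> return 56
  -> return 63
-> return 68

Final answer: 68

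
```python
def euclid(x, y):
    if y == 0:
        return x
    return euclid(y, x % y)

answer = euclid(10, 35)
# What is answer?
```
Call trace:
euclid(x=10, y=35)
  euclid(x=35, y=10)
    euclid(x=10, y=5)
      euclid(x=5, y=0)
      -> return 5
    -> return 5
  -> return 5
-> return 5

Final answer: 5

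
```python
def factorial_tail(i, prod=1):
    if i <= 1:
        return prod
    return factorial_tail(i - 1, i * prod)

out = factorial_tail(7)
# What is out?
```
Call trace:
factorial_tail(i=7, prod=1)
  factorial_tail(i=6, prod=7)
    factorial_tail(i=5, prod=42)
      factorial_tail(i=4, prod=210)
        factorial_tail(i=3, prod=840)
          factorial_tail(i=2, prod=2520)
            factorial_tail(i=1, prod=5040)
            -> return 5040
          -> return 5040
        -> return 5040
      -> return 5040
    -> return 5040
  -> return 5040
-> return 5040

Final answer: 5040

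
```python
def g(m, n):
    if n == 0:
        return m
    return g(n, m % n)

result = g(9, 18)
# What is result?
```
Call trace:
g(m=9, n=18)
  g(m=18, n=9)
    g(m=9, n=0)
    -> return 9
  -> return 9
-> return 9

Final answer: 9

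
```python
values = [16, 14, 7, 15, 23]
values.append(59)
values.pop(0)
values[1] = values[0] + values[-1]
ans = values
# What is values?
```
Trace:
  values=[16, 14, 7, 15, 23]
  values=[16, 14, 7, 15, 23, 59]
  values=[14, 7, 15, 23, 59]
  values=[14, 73, 15, 23, 59]
  values=[14, 73, 15, 23, 59], ans=[14, 73, 15, 23, 59]

Final answer: [14, 73, 15, 23, 59]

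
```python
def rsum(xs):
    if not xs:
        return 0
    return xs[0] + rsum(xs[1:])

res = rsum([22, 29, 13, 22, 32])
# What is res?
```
Call trace:
rsum(xs=[22, 29, 13, 22, 32])
  rsum(xs=[29, 13, 22, 32])
    rsum(xs=[13, 22, 32])
      rsum(xs=[22, 32])
        rsum(xs=[32])
          rsum(xs=[])
          -> return 0
        -> return 32
      -> return 54
    -> return 67
  -> return 96
-> return 118

Final answer: 118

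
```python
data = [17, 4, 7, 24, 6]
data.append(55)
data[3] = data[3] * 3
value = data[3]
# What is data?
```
Trace:
  data=[17, 4, 7, 24, 6]
  data=[17, 4, 7, 24, 6, 55]
  data=[17, 4, 7, 72, 6, 55]
  data=[17, 4, 7, 72, 6, 55], value=72

Final answer: [17, 4, 7, 72, 6, 55]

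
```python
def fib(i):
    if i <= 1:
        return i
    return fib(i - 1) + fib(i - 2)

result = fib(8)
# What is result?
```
Call trace (a repeated sub-call is expanded the first time; later identical calls just restate its return value):
fib(i=8)
  fib(i=7)
    fib(i=6)
      fib(i=5)
        fib(i=4)
          fib(i=3)
            fib(i=2)
              fib(i=1)
              -> return 1
              fib(i=0)
              -> return 0
            -> return 1
            fib(i=1)
            -> return 1
          -> return 2
          fib(i=2) -> return 1  (same call as traced above)
        -> return 3
        fib(i=3) -> return 2  (same call as traced above)
      -> return 5
      fib(i=4) -> return 3  (same call as traced above)
    -> return 8
    fib(i=5) -> return 5  (same call as traced above)
  -> return 13
  fib(i=6) -> return 8  (same call as traced above)
-> return 21

Final answer: 21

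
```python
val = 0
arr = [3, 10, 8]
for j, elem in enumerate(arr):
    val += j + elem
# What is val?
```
Trace:
  val=0
  val=3, j=0, elem=3
  val=14, j=1, elem=10
  val=24, j=2, elem=8

Final answer: 24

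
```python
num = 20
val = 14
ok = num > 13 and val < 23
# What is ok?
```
Trace:
  num=20
  num=20, val=14
  num=20, val=14, ok=True

Final answer: True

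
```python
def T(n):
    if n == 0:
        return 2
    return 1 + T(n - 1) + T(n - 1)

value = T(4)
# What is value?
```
Call trace (a repeated sub-call is expanded the first time; later identical calls just restate its return value):
T(n=4)
  T(n=3)
    T(n=2)
      T(n=1)
        T(n=0)
        -> return 2
        T(n=0)
        -> return 2
      -> return 5
      T(n=1) -> return 5  (same call as traced above)
    -> return 11
    T(n=2) -> return 11  (same call as traced above)
  -> return 23
  T(n=3) -> return 23  (same call as traced above)
-> return 47

Final answer: 47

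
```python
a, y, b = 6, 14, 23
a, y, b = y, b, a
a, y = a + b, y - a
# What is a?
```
Trace:
  a=6, y=14, b=23
  a=14, y=23, b=6
  a=20, y=9, b=6

Final answer: 20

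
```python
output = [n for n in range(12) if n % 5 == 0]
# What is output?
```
Trace:
  n=0
  n=1
  n=2
  n=3
  n=4
  n=5
  n=6
  n=7
  n=8
  n=9
  n=10
  n=11
  output=[0, 5, 10]

Final answer: [0, 5, 10]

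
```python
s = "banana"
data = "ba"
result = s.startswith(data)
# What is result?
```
Trace:
  s='banana'
  s='banana', data='ba'
  s='banana', data='ba', result=True

Final answer: True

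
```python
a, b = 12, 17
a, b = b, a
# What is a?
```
Trace:
  a=12, b=17
  a=17, b=12

Final answer: 17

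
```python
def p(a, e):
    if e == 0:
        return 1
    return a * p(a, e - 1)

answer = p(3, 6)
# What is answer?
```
Call trace:
p(a=3, e=6)
  p(a=3, e=5)
    p(a=3, e=4)
      p(a=3, e=3)
        p(a=3, e=2)
          p(a=3, e=1)
            p(a=3, e=0)
            -> return 1
          -> return 3
        -> return 9
      -> return 27
    -> return 81
  -> return 243
-> return 729

Final answer: 729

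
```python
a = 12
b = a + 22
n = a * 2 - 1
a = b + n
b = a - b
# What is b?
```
Trace:
  a=12
  a=12, b=34
  a=12, b=34, n=23
  a=57, b=34, n=23
  a=57, b=23, n=23

Final answer: 23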